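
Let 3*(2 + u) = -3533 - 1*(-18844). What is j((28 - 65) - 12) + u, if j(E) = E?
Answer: 15158/3 ≈ 5052.7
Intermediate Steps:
u = 15305/3 (u = -2 + (-3533 - 1*(-18844))/3 = -2 + (-3533 + 18844)/3 = -2 + (⅓)*15311 = -2 + 15311/3 = 15305/3 ≈ 5101.7)
j((28 - 65) - 12) + u = ((28 - 65) - 12) + 15305/3 = (-37 - 12) + 15305/3 = -49 + 15305/3 = 15158/3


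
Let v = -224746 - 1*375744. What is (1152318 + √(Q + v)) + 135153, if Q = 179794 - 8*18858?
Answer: 1287471 + 2*I*√142890 ≈ 1.2875e+6 + 756.02*I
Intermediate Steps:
v = -600490 (v = -224746 - 375744 = -600490)
Q = 28930 (Q = 179794 - 150864 = 28930)
(1152318 + √(Q + v)) + 135153 = (1152318 + √(28930 - 600490)) + 135153 = (1152318 + √(-571560)) + 135153 = (1152318 + 2*I*√142890) + 135153 = 1287471 + 2*I*√142890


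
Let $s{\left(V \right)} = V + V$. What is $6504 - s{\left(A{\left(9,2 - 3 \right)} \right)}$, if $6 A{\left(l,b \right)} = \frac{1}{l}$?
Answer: $\frac{175607}{27} \approx 6504.0$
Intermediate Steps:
$A{\left(l,b \right)} = \frac{1}{6 l}$
$s{\left(V \right)} = 2 V$
$6504 - s{\left(A{\left(9,2 - 3 \right)} \right)} = 6504 - 2 \frac{1}{6 \cdot 9} = 6504 - 2 \cdot \frac{1}{6} \cdot \frac{1}{9} = 6504 - 2 \cdot \frac{1}{54} = 6504 - \frac{1}{27} = \frac{175607}{27}$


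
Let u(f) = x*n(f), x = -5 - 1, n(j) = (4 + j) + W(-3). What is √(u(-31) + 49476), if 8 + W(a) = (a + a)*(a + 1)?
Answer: √49614 ≈ 222.74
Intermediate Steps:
W(a) = -8 + 2*a*(1 + a) (W(a) = -8 + (a + a)*(a + 1) = -8 + (2*a)*(1 + a) = -8 + 2*a*(1 + a))
n(j) = 8 + j (n(j) = (4 + j) + (-8 + 2*(-3) + 2*(-3)²) = (4 + j) + (-8 - 6 + 2*9) = (4 + j) + (-8 - 6 + 18) = (4 + j) + 4 = 8 + j)
x = -6
u(f) = -48 - 6*f (u(f) = -6*(8 + f) = -48 - 6*f)
√(u(-31) + 49476) = √((-48 - 6*(-31)) + 49476) = √((-48 + 186) + 49476) = √(138 + 49476) = √49614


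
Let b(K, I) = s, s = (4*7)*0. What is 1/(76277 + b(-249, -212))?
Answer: 1/76277 ≈ 1.3110e-5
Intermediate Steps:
s = 0 (s = 28*0 = 0)
b(K, I) = 0
1/(76277 + b(-249, -212)) = 1/(76277 + 0) = 1/76277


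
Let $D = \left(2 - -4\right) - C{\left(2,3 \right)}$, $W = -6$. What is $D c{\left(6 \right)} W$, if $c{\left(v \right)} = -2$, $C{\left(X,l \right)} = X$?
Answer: $48$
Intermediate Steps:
$D = 4$ ($D = \left(2 - -4\right) - 2 = \left(2 + 4\right) - 2 = 6 - 2 = 4$)
$D c{\left(6 \right)} W = 4 \left(-2\right) \left(-6\right) = \left(-8\right) \left(-6\right) = 48$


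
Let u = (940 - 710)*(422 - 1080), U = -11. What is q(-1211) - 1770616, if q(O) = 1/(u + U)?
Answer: -267984502217/151351 ≈ -1.7706e+6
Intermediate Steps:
u = -151340 (u = 230*(-658) = -151340)
q(O) = -1/151351 (q(O) = 1/(-151340 - 11) = 1/(-151351) = -1/151351)
q(-1211) - 1770616 = -1/151351 - 1770616 = -267984502217/151351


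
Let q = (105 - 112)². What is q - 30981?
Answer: -30932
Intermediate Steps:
q = 49 (q = (-7)² = 49)
q - 30981 = 49 - 30981 = -30932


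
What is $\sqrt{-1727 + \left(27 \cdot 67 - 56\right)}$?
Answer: $\sqrt{26} \approx 5.099$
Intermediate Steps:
$\sqrt{-1727 + \left(27 \cdot 67 - 56\right)} = \sqrt{-1727 + \left(1809 - 56\right)} = \sqrt{-1727 + 1753} = \sqrt{26}$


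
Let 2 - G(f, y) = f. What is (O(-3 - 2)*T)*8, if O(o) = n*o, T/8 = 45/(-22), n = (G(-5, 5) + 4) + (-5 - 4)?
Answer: 14400/11 ≈ 1309.1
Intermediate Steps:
G(f, y) = 2 - f
n = 2 (n = ((2 - 1*(-5)) + 4) + (-5 - 4) = ((2 + 5) + 4) - 9 = (7 + 4) - 9 = 11 - 9 = 2)
T = -180/11 (T = 8*(45/(-22)) = 8*(45*(-1/22)) = 8*(-45/22) = -180/11 ≈ -16.364)
O(o) = 2*o
(O(-3 - 2)*T)*8 = ((2*(-3 - 2))*(-180/11))*8 = ((2*(-5))*(-180/11))*8 = -10*(-180/11)*8 = (1800/11)*8 = 14400/11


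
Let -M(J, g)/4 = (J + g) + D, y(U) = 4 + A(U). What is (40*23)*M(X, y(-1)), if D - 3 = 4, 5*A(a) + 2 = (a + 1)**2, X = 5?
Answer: -57408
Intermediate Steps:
A(a) = -2/5 + (1 + a)**2/5 (A(a) = -2/5 + (a + 1)**2/5 = -2/5 + (1 + a)**2/5)
D = 7 (D = 3 + 4 = 7)
y(U) = 18/5 + (1 + U)**2/5 (y(U) = 4 + (-2/5 + (1 + U)**2/5) = 18/5 + (1 + U)**2/5)
M(J, g) = -28 - 4*J - 4*g (M(J, g) = -4*((J + g) + 7) = -4*(7 + J + g) = -28 - 4*J - 4*g)
(40*23)*M(X, y(-1)) = (40*23)*(-28 - 4*5 - 4*(18/5 + (1 - 1)**2/5)) = 920*(-28 - 20 - 4*(18/5 + (1/5)*0**2)) = 920*(-28 - 20 - 4*(18/5 + (1/5)*0)) = 920*(-28 - 20 - 4*(18/5 + 0)) = 920*(-28 - 20 - 4*18/5) = 920*(-28 - 20 - 72/5) = 920*(-312/5) = -57408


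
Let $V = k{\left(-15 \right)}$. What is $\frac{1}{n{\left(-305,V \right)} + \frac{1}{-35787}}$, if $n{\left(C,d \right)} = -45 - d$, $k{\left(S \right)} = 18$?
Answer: $- \frac{35787}{2254582} \approx -0.015873$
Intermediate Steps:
$V = 18$
$\frac{1}{n{\left(-305,V \right)} + \frac{1}{-35787}} = \frac{1}{\left(-45 - 18\right) + \frac{1}{-35787}} = \frac{1}{\left(-45 - 18\right) - \frac{1}{35787}} = \frac{1}{-63 - \frac{1}{35787}} = \frac{1}{- \frac{2254582}{35787}} = - \frac{35787}{2254582}$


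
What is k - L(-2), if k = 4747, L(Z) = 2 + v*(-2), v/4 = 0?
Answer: 4745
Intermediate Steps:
v = 0 (v = 4*0 = 0)
L(Z) = 2 (L(Z) = 2 + 0*(-2) = 2 + 0 = 2)
k - L(-2) = 4747 - 1*2 = 4747 - 2 = 4745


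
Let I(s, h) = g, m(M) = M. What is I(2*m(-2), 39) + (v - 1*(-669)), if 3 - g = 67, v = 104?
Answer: 709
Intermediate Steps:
g = -64 (g = 3 - 1*67 = 3 - 67 = -64)
I(s, h) = -64
I(2*m(-2), 39) + (v - 1*(-669)) = -64 + (104 - 1*(-669)) = -64 + (104 + 669) = -64 + 773 = 709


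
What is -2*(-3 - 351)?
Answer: 708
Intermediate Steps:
-2*(-3 - 351) = -2*(-354) = 708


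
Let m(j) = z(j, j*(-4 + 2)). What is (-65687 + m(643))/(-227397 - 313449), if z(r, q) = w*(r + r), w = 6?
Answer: 57971/540846 ≈ 0.10719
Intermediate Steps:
z(r, q) = 12*r (z(r, q) = 6*(r + r) = 6*(2*r) = 12*r)
m(j) = 12*j
(-65687 + m(643))/(-227397 - 313449) = (-65687 + 12*643)/(-227397 - 313449) = (-65687 + 7716)/(-540846) = -57971*(-1/540846) = 57971/540846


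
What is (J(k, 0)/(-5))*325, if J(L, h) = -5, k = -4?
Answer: 325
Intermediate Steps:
(J(k, 0)/(-5))*325 = -5/(-5)*325 = -5*(-⅕)*325 = 1*325 = 325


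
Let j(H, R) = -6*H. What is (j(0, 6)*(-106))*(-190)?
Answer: 0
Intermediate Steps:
(j(0, 6)*(-106))*(-190) = (-6*0*(-106))*(-190) = (0*(-106))*(-190) = 0*(-190) = 0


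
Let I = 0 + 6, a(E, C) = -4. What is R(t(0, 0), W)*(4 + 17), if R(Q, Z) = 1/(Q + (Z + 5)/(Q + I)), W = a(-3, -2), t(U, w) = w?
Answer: 126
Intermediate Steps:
W = -4
I = 6
R(Q, Z) = 1/(Q + (5 + Z)/(6 + Q)) (R(Q, Z) = 1/(Q + (Z + 5)/(Q + 6)) = 1/(Q + (5 + Z)/(6 + Q)))
R(t(0, 0), W)*(4 + 17) = ((6 + 0)/(5 - 4 + 0**2 + 6*0))*(4 + 17) = (6/(5 - 4 + 0 + 0))*21 = (6/1)*21 = (1*6)*21 = 6*21 = 126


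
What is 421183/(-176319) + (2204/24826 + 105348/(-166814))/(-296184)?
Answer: -5381459905055782360/2252831564646551889 ≈ -2.3888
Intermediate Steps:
421183/(-176319) + (2204/24826 + 105348/(-166814))/(-296184) = 421183*(-1/176319) + (2204*(1/24826) + 105348*(-1/166814))*(-1/296184) = -421183/176319 + (1102/12413 - 52674/83407)*(-1/296184) = -421183/176319 - 561927848/1035331091*(-1/296184) = -421183/176319 + 70240981/38331062982093 = -5381459905055782360/2252831564646551889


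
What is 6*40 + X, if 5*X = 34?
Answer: 1234/5 ≈ 246.80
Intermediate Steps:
X = 34/5 (X = (1/5)*34 = 34/5 ≈ 6.8000)
6*40 + X = 6*40 + 34/5 = 240 + 34/5 = 1234/5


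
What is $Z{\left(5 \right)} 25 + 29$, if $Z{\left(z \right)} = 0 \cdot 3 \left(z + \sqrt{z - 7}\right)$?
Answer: $29$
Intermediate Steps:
$Z{\left(z \right)} = 0$ ($Z{\left(z \right)} = 0 \left(z + \sqrt{-7 + z}\right) = 0$)
$Z{\left(5 \right)} 25 + 29 = 0 \cdot 25 + 29 = 0 + 29 = 29$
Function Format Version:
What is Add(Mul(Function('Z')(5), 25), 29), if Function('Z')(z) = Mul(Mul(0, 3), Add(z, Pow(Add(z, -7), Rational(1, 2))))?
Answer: 29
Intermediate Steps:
Function('Z')(z) = 0 (Function('Z')(z) = Mul(0, Add(z, Pow(Add(-7, z), Rational(1, 2)))) = 0)
Add(Mul(Function('Z')(5), 25), 29) = Add(Mul(0, 25), 29) = Add(0, 29) = 29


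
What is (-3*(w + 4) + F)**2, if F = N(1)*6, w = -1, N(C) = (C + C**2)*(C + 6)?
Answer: 5625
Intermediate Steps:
N(C) = (6 + C)*(C + C**2) (N(C) = (C + C**2)*(6 + C) = (6 + C)*(C + C**2))
F = 84 (F = (1*(6 + 1**2 + 7*1))*6 = (1*(6 + 1 + 7))*6 = (1*14)*6 = 14*6 = 84)
(-3*(w + 4) + F)**2 = (-3*(-1 + 4) + 84)**2 = (-3*3 + 84)**2 = (-9 + 84)**2 = 75**2 = 5625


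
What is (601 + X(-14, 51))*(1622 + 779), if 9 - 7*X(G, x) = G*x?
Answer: 1690990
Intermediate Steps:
X(G, x) = 9/7 - G*x/7
(601 + X(-14, 51))*(1622 + 779) = (601 + (9/7 - ⅐*(-14)*51))*(1622 + 779) = (601 + (9/7 + 102))*2401 = (601 + 723/7)*2401 = (4930/7)*2401 = 1690990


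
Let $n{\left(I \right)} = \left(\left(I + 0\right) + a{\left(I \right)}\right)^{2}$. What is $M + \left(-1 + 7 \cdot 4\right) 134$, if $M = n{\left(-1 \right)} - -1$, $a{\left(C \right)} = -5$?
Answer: $3655$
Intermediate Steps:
$n{\left(I \right)} = \left(-5 + I\right)^{2}$ ($n{\left(I \right)} = \left(\left(I + 0\right) - 5\right)^{2} = \left(I - 5\right)^{2} = \left(-5 + I\right)^{2}$)
$M = 37$ ($M = \left(-5 - 1\right)^{2} - -1 = \left(-6\right)^{2} + 1 = 36 + 1 = 37$)
$M + \left(-1 + 7 \cdot 4\right) 134 = 37 + \left(-1 + 7 \cdot 4\right) 134 = 37 + \left(-1 + 28\right) 134 = 37 + 27 \cdot 134 = 37 + 3618 = 3655$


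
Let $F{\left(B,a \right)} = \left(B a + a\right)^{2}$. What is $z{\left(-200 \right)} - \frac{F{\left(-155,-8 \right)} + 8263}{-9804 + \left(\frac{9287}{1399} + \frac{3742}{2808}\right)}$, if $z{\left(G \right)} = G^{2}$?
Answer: $\frac{772650378261052}{19241321107} \approx 40156.0$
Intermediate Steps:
$F{\left(B,a \right)} = \left(a + B a\right)^{2}$
$z{\left(-200 \right)} - \frac{F{\left(-155,-8 \right)} + 8263}{-9804 + \left(\frac{9287}{1399} + \frac{3742}{2808}\right)} = \left(-200\right)^{2} - \frac{\left(-8\right)^{2} \left(1 - 155\right)^{2} + 8263}{-9804 + \left(\frac{9287}{1399} + \frac{3742}{2808}\right)} = 40000 - \frac{64 \left(-154\right)^{2} + 8263}{-9804 + \left(9287 \cdot \frac{1}{1399} + 3742 \cdot \frac{1}{2808}\right)} = 40000 - \frac{64 \cdot 23716 + 8263}{-9804 + \left(\frac{9287}{1399} + \frac{1871}{1404}\right)} = 40000 - \frac{1517824 + 8263}{-9804 + \frac{15656477}{1964196}} = 40000 - \frac{1526087}{- \frac{19241321107}{1964196}} = 40000 - 1526087 \left(- \frac{1964196}{19241321107}\right) = 40000 - - \frac{2997533981052}{19241321107} = 40000 + \frac{2997533981052}{19241321107} = \frac{772650378261052}{19241321107}$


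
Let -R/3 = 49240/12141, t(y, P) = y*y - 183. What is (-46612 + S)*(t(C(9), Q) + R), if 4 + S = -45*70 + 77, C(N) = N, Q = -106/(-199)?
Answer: 7652669142/1349 ≈ 5.6728e+6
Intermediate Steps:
Q = 106/199 (Q = -106*(-1/199) = 106/199 ≈ 0.53266)
t(y, P) = -183 + y² (t(y, P) = y² - 183 = -183 + y²)
R = -49240/4047 (R = -147720/12141 = -3*49240/12141 = -49240/4047 ≈ -12.167)
S = -3077 (S = -4 + (-45*70 + 77) = -4 + (-3150 + 77) = -4 - 3073 = -3077)
(-46612 + S)*(t(C(9), Q) + R) = (-46612 - 3077)*((-183 + 9²) - 49240/4047) = -49689*((-183 + 81) - 49240/4047) = -49689*(-102 - 49240/4047) = -49689*(-462034/4047) = 7652669142/1349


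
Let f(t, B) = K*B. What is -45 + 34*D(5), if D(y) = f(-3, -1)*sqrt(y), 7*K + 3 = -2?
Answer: -45 + 170*sqrt(5)/7 ≈ 9.3045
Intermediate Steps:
K = -5/7 (K = -3/7 + (1/7)*(-2) = -3/7 - 2/7 = -5/7 ≈ -0.71429)
f(t, B) = -5*B/7
D(y) = 5*sqrt(y)/7 (D(y) = (-5/7*(-1))*sqrt(y) = 5*sqrt(y)/7)
-45 + 34*D(5) = -45 + 34*(5*sqrt(5)/7) = -45 + 170*sqrt(5)/7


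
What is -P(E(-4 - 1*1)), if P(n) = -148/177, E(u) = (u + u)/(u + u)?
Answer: 148/177 ≈ 0.83616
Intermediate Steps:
E(u) = 1 (E(u) = (2*u)/((2*u)) = (2*u)*(1/(2*u)) = 1)
P(n) = -148/177 (P(n) = -148*1/177 = -148/177)
-P(E(-4 - 1*1)) = -1*(-148/177) = 148/177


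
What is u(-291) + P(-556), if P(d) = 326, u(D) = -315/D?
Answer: 31727/97 ≈ 327.08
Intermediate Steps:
u(-291) + P(-556) = -315/(-291) + 326 = -315*(-1/291) + 326 = 105/97 + 326 = 31727/97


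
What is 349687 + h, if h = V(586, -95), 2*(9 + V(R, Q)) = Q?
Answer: 699261/2 ≈ 3.4963e+5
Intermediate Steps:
V(R, Q) = -9 + Q/2
h = -113/2 (h = -9 + (1/2)*(-95) = -9 - 95/2 = -113/2 ≈ -56.500)
349687 + h = 349687 - 113/2 = 699261/2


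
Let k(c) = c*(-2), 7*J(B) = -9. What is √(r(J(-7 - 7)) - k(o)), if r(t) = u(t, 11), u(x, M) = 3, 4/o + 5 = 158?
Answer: √7939/51 ≈ 1.7471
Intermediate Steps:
o = 4/153 (o = 4/(-5 + 158) = 4/153 ≈ 0.026144)
J(B) = -9/7 (J(B) = (⅐)*(-9) = -9/7)
k(c) = -2*c
r(t) = 3
√(r(J(-7 - 7)) - k(o)) = √(3 - (-2)*4/153) = √(3 - 1*(-8/153)) = √(3 + 8/153) = √(467/153) = √7939/51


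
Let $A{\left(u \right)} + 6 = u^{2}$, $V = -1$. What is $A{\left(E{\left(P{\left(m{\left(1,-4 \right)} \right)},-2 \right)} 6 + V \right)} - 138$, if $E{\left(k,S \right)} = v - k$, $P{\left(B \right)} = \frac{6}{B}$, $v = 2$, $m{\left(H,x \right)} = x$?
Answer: $256$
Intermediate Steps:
$E{\left(k,S \right)} = 2 - k$
$A{\left(u \right)} = -6 + u^{2}$
$A{\left(E{\left(P{\left(m{\left(1,-4 \right)} \right)},-2 \right)} 6 + V \right)} - 138 = \left(-6 + \left(\left(2 - \frac{6}{-4}\right) 6 - 1\right)^{2}\right) - 138 = \left(-6 + \left(\left(2 - 6 \left(- \frac{1}{4}\right)\right) 6 - 1\right)^{2}\right) - 138 = \left(-6 + \left(\left(2 - - \frac{3}{2}\right) 6 - 1\right)^{2}\right) - 138 = \left(-6 + \left(\left(2 + \frac{3}{2}\right) 6 - 1\right)^{2}\right) - 138 = \left(-6 + \left(\frac{7}{2} \cdot 6 - 1\right)^{2}\right) - 138 = \left(-6 + \left(21 - 1\right)^{2}\right) - 138 = \left(-6 + 20^{2}\right) - 138 = \left(-6 + 400\right) - 138 = 394 - 138 = 256$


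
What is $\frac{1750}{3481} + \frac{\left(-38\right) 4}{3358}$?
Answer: $\frac{2673694}{5844599} \approx 0.45746$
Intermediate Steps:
$\frac{1750}{3481} + \frac{\left(-38\right) 4}{3358} = 1750 \cdot \frac{1}{3481} - \frac{76}{1679} = \frac{1750}{3481} - \frac{76}{1679} = \frac{2673694}{5844599}$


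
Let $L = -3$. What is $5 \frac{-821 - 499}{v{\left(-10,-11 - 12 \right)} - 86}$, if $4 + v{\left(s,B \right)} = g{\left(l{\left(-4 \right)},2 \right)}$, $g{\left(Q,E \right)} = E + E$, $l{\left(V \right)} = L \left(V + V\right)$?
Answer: $\frac{3300}{43} \approx 76.744$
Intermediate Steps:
$l{\left(V \right)} = - 6 V$ ($l{\left(V \right)} = - 3 \left(V + V\right) = - 3 \cdot 2 V = - 6 V$)
$g{\left(Q,E \right)} = 2 E$
$v{\left(s,B \right)} = 0$ ($v{\left(s,B \right)} = -4 + 2 \cdot 2 = -4 + 4 = 0$)
$5 \frac{-821 - 499}{v{\left(-10,-11 - 12 \right)} - 86} = 5 \frac{-821 - 499}{0 - 86} = 5 \left(- \frac{1320}{-86}\right) = 5 \left(\left(-1320\right) \left(- \frac{1}{86}\right)\right) = 5 \cdot \frac{660}{43} = \frac{3300}{43}$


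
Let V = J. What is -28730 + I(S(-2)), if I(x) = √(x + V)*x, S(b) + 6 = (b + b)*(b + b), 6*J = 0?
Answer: -28730 + 10*√10 ≈ -28698.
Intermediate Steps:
J = 0 (J = (⅙)*0 = 0)
V = 0
S(b) = -6 + 4*b² (S(b) = -6 + (b + b)*(b + b) = -6 + (2*b)*(2*b) = -6 + 4*b²)
I(x) = x^(3/2) (I(x) = √(x + 0)*x = √x*x = x^(3/2))
-28730 + I(S(-2)) = -28730 + (-6 + 4*(-2)²)^(3/2) = -28730 + (-6 + 4*4)^(3/2) = -28730 + (-6 + 16)^(3/2) = -28730 + 10^(3/2) = -28730 + 10*√10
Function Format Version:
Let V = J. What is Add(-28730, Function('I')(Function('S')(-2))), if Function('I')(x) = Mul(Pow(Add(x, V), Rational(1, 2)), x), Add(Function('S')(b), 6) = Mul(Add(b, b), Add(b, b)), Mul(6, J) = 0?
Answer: Add(-28730, Mul(10, Pow(10, Rational(1, 2)))) ≈ -28698.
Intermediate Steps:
J = 0 (J = Mul(Rational(1, 6), 0) = 0)
V = 0
Function('S')(b) = Add(-6, Mul(4, Pow(b, 2))) (Function('S')(b) = Add(-6, Mul(Add(b, b), Add(b, b))) = Add(-6, Mul(Mul(2, b), Mul(2, b))) = Add(-6, Mul(4, Pow(b, 2))))
Function('I')(x) = Pow(x, Rational(3, 2)) (Function('I')(x) = Mul(Pow(Add(x, 0), Rational(1, 2)), x) = Mul(Pow(x, Rational(1, 2)), x) = Pow(x, Rational(3, 2)))
Add(-28730, Function('I')(Function('S')(-2))) = Add(-28730, Pow(Add(-6, Mul(4, Pow(-2, 2))), Rational(3, 2))) = Add(-28730, Pow(Add(-6, Mul(4, 4)), Rational(3, 2))) = Add(-28730, Pow(Add(-6, 16), Rational(3, 2))) = Add(-28730, Pow(10, Rational(3, 2))) = Add(-28730, Mul(10, Pow(10, Rational(1, 2))))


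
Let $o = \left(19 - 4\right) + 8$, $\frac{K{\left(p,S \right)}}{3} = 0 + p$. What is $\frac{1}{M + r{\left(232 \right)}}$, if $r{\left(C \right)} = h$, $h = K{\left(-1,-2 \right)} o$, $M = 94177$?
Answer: $\frac{1}{94108} \approx 1.0626 \cdot 10^{-5}$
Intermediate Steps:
$K{\left(p,S \right)} = 3 p$ ($K{\left(p,S \right)} = 3 \left(0 + p\right) = 3 p$)
$o = 23$ ($o = 15 + 8 = 23$)
$h = -69$ ($h = 3 \left(-1\right) 23 = \left(-3\right) 23 = -69$)
$r{\left(C \right)} = -69$
$\frac{1}{M + r{\left(232 \right)}} = \frac{1}{94177 - 69} = \frac{1}{94108}$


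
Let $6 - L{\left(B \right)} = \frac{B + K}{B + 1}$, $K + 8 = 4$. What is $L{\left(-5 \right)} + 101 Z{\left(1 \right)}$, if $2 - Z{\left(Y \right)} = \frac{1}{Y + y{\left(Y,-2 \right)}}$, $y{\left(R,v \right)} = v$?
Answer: $\frac{1227}{4} \approx 306.75$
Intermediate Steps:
$K = -4$ ($K = -8 + 4 = -4$)
$L{\left(B \right)} = 6 - \frac{-4 + B}{1 + B}$ ($L{\left(B \right)} = 6 - \frac{B - 4}{B + 1} = 6 - \frac{-4 + B}{1 + B}$)
$Z{\left(Y \right)} = 2 - \frac{1}{-2 + Y}$ ($Z{\left(Y \right)} = 2 - \frac{1}{Y - 2} = 2 - \frac{1}{-2 + Y}$)
$L{\left(-5 \right)} + 101 Z{\left(1 \right)} = \frac{5 \left(2 - 5\right)}{1 - 5} + 101 \frac{-5 + 2 \cdot 1}{-2 + 1} = 5 \frac{1}{-4} \left(-3\right) + 101 \frac{-5 + 2}{-1} = 5 \left(- \frac{1}{4}\right) \left(-3\right) + 101 \left(\left(-1\right) \left(-3\right)\right) = \frac{15}{4} + 101 \cdot 3 = \frac{15}{4} + 303 = \frac{1227}{4}$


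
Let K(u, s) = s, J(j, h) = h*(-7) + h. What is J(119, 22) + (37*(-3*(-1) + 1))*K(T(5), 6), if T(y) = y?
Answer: 756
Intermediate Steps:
J(j, h) = -6*h (J(j, h) = -7*h + h = -6*h)
J(119, 22) + (37*(-3*(-1) + 1))*K(T(5), 6) = -6*22 + (37*(-3*(-1) + 1))*6 = -132 + (37*(3 + 1))*6 = -132 + (37*4)*6 = -132 + 148*6 = -132 + 888 = 756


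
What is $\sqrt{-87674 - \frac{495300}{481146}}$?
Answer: $\frac{2 i \sqrt{140950683910561}}{80191} \approx 296.1 i$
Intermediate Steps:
$\sqrt{-87674 - \frac{495300}{481146}} = \sqrt{-87674 - \frac{82550}{80191}} = \sqrt{- \frac{7030748284}{80191}} = \frac{2 i \sqrt{140950683910561}}{80191}$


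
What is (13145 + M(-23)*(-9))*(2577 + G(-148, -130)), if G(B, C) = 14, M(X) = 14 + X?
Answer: 34268566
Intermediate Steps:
(13145 + M(-23)*(-9))*(2577 + G(-148, -130)) = (13145 + (14 - 23)*(-9))*(2577 + 14) = (13145 - 9*(-9))*2591 = (13145 + 81)*2591 = 13226*2591 = 34268566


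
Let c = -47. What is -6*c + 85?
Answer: 367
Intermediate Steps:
-6*c + 85 = -6*(-47) + 85 = 282 + 85 = 367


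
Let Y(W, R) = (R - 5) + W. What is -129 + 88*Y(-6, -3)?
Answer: -1361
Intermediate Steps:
Y(W, R) = -5 + R + W (Y(W, R) = (-5 + R) + W = -5 + R + W)
-129 + 88*Y(-6, -3) = -129 + 88*(-5 - 3 - 6) = -129 + 88*(-14) = -129 - 1232 = -1361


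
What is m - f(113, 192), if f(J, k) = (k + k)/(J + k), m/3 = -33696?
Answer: -30832224/305 ≈ -1.0109e+5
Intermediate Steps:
m = -101088 (m = 3*(-33696) = -101088)
f(J, k) = 2*k/(J + k) (f(J, k) = (2*k)/(J + k) = 2*k/(J + k))
m - f(113, 192) = -101088 - 2*192/(113 + 192) = -101088 - 2*192/305 = -101088 - 1*384/305 = -101088 - 384/305 = -30832224/305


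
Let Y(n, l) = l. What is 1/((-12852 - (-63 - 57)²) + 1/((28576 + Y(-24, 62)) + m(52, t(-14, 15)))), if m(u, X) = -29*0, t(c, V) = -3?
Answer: -28638/780442775 ≈ -3.6695e-5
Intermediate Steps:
m(u, X) = 0
1/((-12852 - (-63 - 57)²) + 1/((28576 + Y(-24, 62)) + m(52, t(-14, 15)))) = 1/((-12852 - (-63 - 57)²) + 1/((28576 + 62) + 0)) = 1/((-12852 - 1*(-120)²) + 1/(28638 + 0)) = 1/((-12852 - 1*14400) + 1/28638) = 1/((-12852 - 14400) + 1/28638) = 1/(-27252 + 1/28638) = 1/(-780442775/28638) = -28638/780442775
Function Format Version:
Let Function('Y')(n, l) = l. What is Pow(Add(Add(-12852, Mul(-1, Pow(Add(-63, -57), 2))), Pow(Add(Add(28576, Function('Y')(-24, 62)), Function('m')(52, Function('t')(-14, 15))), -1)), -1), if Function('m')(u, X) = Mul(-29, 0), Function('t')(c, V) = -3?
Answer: Rational(-28638, 780442775) ≈ -3.6695e-5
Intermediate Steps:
Function('m')(u, X) = 0
Pow(Add(Add(-12852, Mul(-1, Pow(Add(-63, -57), 2))), Pow(Add(Add(28576, Function('Y')(-24, 62)), Function('m')(52, Function('t')(-14, 15))), -1)), -1) = Pow(Add(Add(-12852, Mul(-1, Pow(Add(-63, -57), 2))), Pow(Add(Add(28576, 62), 0), -1)), -1) = Pow(Add(Add(-12852, Mul(-1, Pow(-120, 2))), Pow(Add(28638, 0), -1)), -1) = Pow(Add(Add(-12852, Mul(-1, 14400)), Pow(28638, -1)), -1) = Pow(Add(Add(-12852, -14400), Rational(1, 28638)), -1) = Pow(Add(-27252, Rational(1, 28638)), -1) = Pow(Rational(-780442775, 28638), -1) = Rational(-28638, 780442775)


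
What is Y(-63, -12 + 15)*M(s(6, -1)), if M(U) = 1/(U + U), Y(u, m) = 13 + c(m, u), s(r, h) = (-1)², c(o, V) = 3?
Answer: 8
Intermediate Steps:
s(r, h) = 1
Y(u, m) = 16 (Y(u, m) = 13 + 3 = 16)
M(U) = 1/(2*U)
Y(-63, -12 + 15)*M(s(6, -1)) = 16*((½)/1) = 16*((½)*1) = 16*(½) = 8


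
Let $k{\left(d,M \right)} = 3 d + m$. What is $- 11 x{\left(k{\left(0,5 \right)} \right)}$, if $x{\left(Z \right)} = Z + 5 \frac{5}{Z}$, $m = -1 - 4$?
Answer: $110$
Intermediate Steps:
$m = -5$
$k{\left(d,M \right)} = -5 + 3 d$ ($k{\left(d,M \right)} = 3 d - 5 = -5 + 3 d$)
$x{\left(Z \right)} = Z + \frac{25}{Z}$
$- 11 x{\left(k{\left(0,5 \right)} \right)} = - 11 \left(\left(-5 + 3 \cdot 0\right) + \frac{25}{-5 + 3 \cdot 0}\right) = - 11 \left(\left(-5 + 0\right) + \frac{25}{-5 + 0}\right) = - 11 \left(-5 + \frac{25}{-5}\right) = - 11 \left(-5 + 25 \left(- \frac{1}{5}\right)\right) = - 11 \left(-5 - 5\right) = \left(-11\right) \left(-10\right) = 110$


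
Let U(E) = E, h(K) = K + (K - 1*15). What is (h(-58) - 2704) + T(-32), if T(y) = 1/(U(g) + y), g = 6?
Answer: -73711/26 ≈ -2835.0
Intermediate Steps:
h(K) = -15 + 2*K (h(K) = K + (K - 15) = K + (-15 + K) = -15 + 2*K)
T(y) = 1/(6 + y)
(h(-58) - 2704) + T(-32) = ((-15 + 2*(-58)) - 2704) + 1/(6 - 32) = ((-15 - 116) - 2704) + 1/(-26) = (-131 - 2704) - 1/26 = -2835 - 1/26 = -73711/26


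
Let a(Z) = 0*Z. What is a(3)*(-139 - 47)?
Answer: 0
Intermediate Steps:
a(Z) = 0
a(3)*(-139 - 47) = 0*(-139 - 47) = 0*(-186) = 0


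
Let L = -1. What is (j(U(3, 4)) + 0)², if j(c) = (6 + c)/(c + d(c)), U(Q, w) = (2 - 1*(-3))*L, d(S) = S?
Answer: 1/100 ≈ 0.010000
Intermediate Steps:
U(Q, w) = -5 (U(Q, w) = (2 - 1*(-3))*(-1) = (2 + 3)*(-1) = 5*(-1) = -5)
j(c) = (6 + c)/(2*c) (j(c) = (6 + c)/(c + c) = (6 + c)/((2*c)) = (6 + c)*(1/(2*c)) = (6 + c)/(2*c))
(j(U(3, 4)) + 0)² = ((½)*(6 - 5)/(-5) + 0)² = ((½)*(-⅕)*1 + 0)² = (-⅒ + 0)² = (-⅒)² = 1/100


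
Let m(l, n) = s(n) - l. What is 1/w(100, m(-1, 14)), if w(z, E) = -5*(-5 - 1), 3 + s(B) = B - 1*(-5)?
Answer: 1/30 ≈ 0.033333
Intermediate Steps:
s(B) = 2 + B (s(B) = -3 + (B - 1*(-5)) = -3 + (B + 5) = -3 + (5 + B) = 2 + B)
m(l, n) = 2 + n - l (m(l, n) = (2 + n) - l = 2 + n - l)
w(z, E) = 30 (w(z, E) = -5*(-6) = 30)
1/w(100, m(-1, 14)) = 1/30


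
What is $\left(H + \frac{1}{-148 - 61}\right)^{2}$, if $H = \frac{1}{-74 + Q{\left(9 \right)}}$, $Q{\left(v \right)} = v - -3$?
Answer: $\frac{73441}{167909764} \approx 0.00043738$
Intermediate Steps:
$Q{\left(v \right)} = 3 + v$ ($Q{\left(v \right)} = v + 3 = 3 + v$)
$H = - \frac{1}{62}$ ($H = \frac{1}{-74 + \left(3 + 9\right)} = \frac{1}{-74 + 12} = \frac{1}{-62} = - \frac{1}{62} \approx -0.016129$)
$\left(H + \frac{1}{-148 - 61}\right)^{2} = \left(- \frac{1}{62} + \frac{1}{-148 - 61}\right)^{2} = \left(- \frac{1}{62} + \frac{1}{-209}\right)^{2} = \left(- \frac{1}{62} - \frac{1}{209}\right)^{2} = \left(- \frac{271}{12958}\right)^{2} = \frac{73441}{167909764}$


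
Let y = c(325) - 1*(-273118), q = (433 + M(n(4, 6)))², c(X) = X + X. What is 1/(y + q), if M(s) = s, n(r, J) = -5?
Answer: 1/456952 ≈ 2.1884e-6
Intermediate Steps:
c(X) = 2*X
q = 183184 (q = (433 - 5)² = 428² = 183184)
y = 273768 (y = 2*325 - 1*(-273118) = 650 + 273118 = 273768)
1/(y + q) = 1/(273768 + 183184) = 1/456952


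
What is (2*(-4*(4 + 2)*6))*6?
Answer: -1728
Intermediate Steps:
(2*(-4*(4 + 2)*6))*6 = (2*(-4*6*6))*6 = (2*(-24*6))*6 = (2*(-144))*6 = -288*6 = -1728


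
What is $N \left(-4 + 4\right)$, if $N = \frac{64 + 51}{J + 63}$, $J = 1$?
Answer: $0$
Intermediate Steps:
$N = \frac{115}{64}$ ($N = \frac{64 + 51}{1 + 63} = \frac{115}{64} \approx 1.7969$)
$N \left(-4 + 4\right) = \frac{115 \left(-4 + 4\right)}{64} = \frac{115}{64} \cdot 0 = 0$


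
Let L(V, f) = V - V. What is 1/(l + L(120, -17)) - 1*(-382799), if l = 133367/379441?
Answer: 51053133674/133367 ≈ 3.8280e+5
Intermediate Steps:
l = 133367/379441 (l = 133367*(1/379441) = 133367/379441 ≈ 0.35148)
L(V, f) = 0
1/(l + L(120, -17)) - 1*(-382799) = 1/(133367/379441 + 0) - 1*(-382799) = 1/(133367/379441) + 382799 = 379441/133367 + 382799 = 51053133674/133367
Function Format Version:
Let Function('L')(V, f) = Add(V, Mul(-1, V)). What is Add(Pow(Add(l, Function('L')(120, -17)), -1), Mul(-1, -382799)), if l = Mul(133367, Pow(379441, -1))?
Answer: Rational(51053133674, 133367) ≈ 3.8280e+5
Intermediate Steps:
l = Rational(133367, 379441) (l = Mul(133367, Rational(1, 379441)) = Rational(133367, 379441) ≈ 0.35148)
Function('L')(V, f) = 0
Add(Pow(Add(l, Function('L')(120, -17)), -1), Mul(-1, -382799)) = Add(Pow(Add(Rational(133367, 379441), 0), -1), Mul(-1, -382799)) = Add(Pow(Rational(133367, 379441), -1), 382799) = Add(Rational(379441, 133367), 382799) = Rational(51053133674, 133367)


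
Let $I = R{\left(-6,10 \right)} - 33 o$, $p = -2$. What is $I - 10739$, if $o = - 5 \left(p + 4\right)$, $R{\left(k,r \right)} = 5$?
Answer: $-10404$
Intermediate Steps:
$o = -10$ ($o = - 5 \left(-2 + 4\right) = \left(-5\right) 2 = -10$)
$I = 335$ ($I = 5 - -330 = 5 + 330 = 335$)
$I - 10739 = 335 - 10739 = -10404$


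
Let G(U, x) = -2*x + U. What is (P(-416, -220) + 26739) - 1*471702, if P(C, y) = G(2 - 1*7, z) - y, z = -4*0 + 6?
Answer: -444760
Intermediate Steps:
z = 6 (z = 0 + 6 = 6)
G(U, x) = U - 2*x
P(C, y) = -17 - y (P(C, y) = ((2 - 1*7) - 2*6) - y = ((2 - 7) - 12) - y = (-5 - 12) - y = -17 - y)
(P(-416, -220) + 26739) - 1*471702 = ((-17 - 1*(-220)) + 26739) - 1*471702 = ((-17 + 220) + 26739) - 471702 = (203 + 26739) - 471702 = 26942 - 471702 = -444760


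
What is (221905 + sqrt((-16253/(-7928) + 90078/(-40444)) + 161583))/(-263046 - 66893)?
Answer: -221905/329939 - sqrt(259567732562866784302)/13223956439756 ≈ -0.67378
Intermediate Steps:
(221905 + sqrt((-16253/(-7928) + 90078/(-40444)) + 161583))/(-263046 - 66893) = (221905 + sqrt((-16253*(-1/7928) + 90078*(-1/40444)) + 161583))/(-329939) = (221905 + sqrt((16253/7928 - 45039/20222) + 161583))*(-1/329939) = (221905 + sqrt(-14200513/80160008 + 161583))*(-1/329939) = (221905 + sqrt(12952480372151/80160008))*(-1/329939) = (221905 + sqrt(259567732562866784302)/40080004)*(-1/329939) = -221905/329939 - sqrt(259567732562866784302)/13223956439756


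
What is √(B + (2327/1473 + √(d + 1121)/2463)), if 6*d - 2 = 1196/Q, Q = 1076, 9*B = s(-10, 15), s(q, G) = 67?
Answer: √(3820020791852393992 + 319454986614*√324616826)/650621154 ≈ 3.0063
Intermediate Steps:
B = 67/9 (B = (⅑)*67 = 67/9 ≈ 7.4444)
d = 279/538 (d = ⅓ + (1196/1076)/6 = ⅓ + (1196*(1/1076))/6 = ⅓ + (⅙)*(299/269) = ⅓ + 299/1614 = 279/538 ≈ 0.51859)
√(B + (2327/1473 + √(d + 1121)/2463)) = √(67/9 + (2327/1473 + √(279/538 + 1121)/2463)) = √(67/9 + (2327*(1/1473) + √(603377/538)*(1/2463))) = √(67/9 + (2327/1473 + (√324616826/538)*(1/2463))) = √(67/9 + (2327/1473 + √324616826/1325094)) = √(39878/4419 + √324616826/1325094)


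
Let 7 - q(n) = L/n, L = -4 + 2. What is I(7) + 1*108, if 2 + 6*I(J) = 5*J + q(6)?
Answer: 2065/18 ≈ 114.72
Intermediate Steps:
L = -2
q(n) = 7 + 2/n (q(n) = 7 - (-2)/n = 7 + 2/n)
I(J) = 8/9 + 5*J/6 (I(J) = -⅓ + (5*J + (7 + 2/6))/6 = -⅓ + (5*J + (7 + 2*(⅙)))/6 = -⅓ + (5*J + (7 + ⅓))/6 = -⅓ + (5*J + 22/3)/6 = -⅓ + (22/3 + 5*J)/6 = -⅓ + (11/9 + 5*J/6) = 8/9 + 5*J/6)
I(7) + 1*108 = (8/9 + (⅚)*7) + 1*108 = (8/9 + 35/6) + 108 = 121/18 + 108 = 2065/18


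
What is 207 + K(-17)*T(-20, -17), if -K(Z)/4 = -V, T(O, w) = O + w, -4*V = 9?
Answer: 540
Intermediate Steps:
V = -9/4 (V = -¼*9 = -9/4 ≈ -2.2500)
K(Z) = -9 (K(Z) = -(-4)*(-9)/4 = -4*9/4 = -9)
207 + K(-17)*T(-20, -17) = 207 - 9*(-20 - 17) = 207 - 9*(-37) = 207 + 333 = 540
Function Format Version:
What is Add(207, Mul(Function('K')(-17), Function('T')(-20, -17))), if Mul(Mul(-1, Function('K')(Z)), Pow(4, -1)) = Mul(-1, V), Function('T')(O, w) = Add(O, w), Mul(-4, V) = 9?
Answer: 540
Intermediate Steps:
V = Rational(-9, 4) (V = Mul(Rational(-1, 4), 9) = Rational(-9, 4) ≈ -2.2500)
Function('K')(Z) = -9 (Function('K')(Z) = Mul(-4, Mul(-1, Rational(-9, 4))) = Mul(-4, Rational(9, 4)) = -9)
Add(207, Mul(Function('K')(-17), Function('T')(-20, -17))) = Add(207, Mul(-9, Add(-20, -17))) = Add(207, Mul(-9, -37)) = Add(207, 333) = 540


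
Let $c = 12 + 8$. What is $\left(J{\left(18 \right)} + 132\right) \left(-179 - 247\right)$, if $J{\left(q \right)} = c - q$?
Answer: $-57084$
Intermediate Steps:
$c = 20$
$J{\left(q \right)} = 20 - q$
$\left(J{\left(18 \right)} + 132\right) \left(-179 - 247\right) = \left(\left(20 - 18\right) + 132\right) \left(-179 - 247\right) = \left(\left(20 - 18\right) + 132\right) \left(-426\right) = \left(2 + 132\right) \left(-426\right) = 134 \left(-426\right) = -57084$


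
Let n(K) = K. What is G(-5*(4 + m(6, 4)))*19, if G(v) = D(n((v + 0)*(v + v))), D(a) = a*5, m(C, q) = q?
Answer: 304000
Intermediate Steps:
D(a) = 5*a
G(v) = 10*v**2 (G(v) = 5*((v + 0)*(v + v)) = 5*(v*(2*v)) = 5*(2*v**2) = 10*v**2)
G(-5*(4 + m(6, 4)))*19 = (10*(-5*(4 + 4))**2)*19 = (10*(-5*8)**2)*19 = (10*(-40)**2)*19 = (10*1600)*19 = 16000*19 = 304000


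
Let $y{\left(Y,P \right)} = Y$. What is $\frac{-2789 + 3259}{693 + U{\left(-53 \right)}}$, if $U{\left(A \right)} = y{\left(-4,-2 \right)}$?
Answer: $\frac{470}{689} \approx 0.68215$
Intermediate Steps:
$U{\left(A \right)} = -4$
$\frac{-2789 + 3259}{693 + U{\left(-53 \right)}} = \frac{-2789 + 3259}{693 - 4} = \frac{470}{689}$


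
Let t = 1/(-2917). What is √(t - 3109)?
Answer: I*√26454138818/2917 ≈ 55.758*I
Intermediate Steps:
t = -1/2917 ≈ -0.00034282
√(t - 3109) = √(-1/2917 - 3109) = √(-9068954/2917) = I*√26454138818/2917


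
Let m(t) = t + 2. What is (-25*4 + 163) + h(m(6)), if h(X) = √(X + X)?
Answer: 67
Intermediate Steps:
m(t) = 2 + t
h(X) = √2*√X (h(X) = √(2*X) = √2*√X)
(-25*4 + 163) + h(m(6)) = (-25*4 + 163) + √2*√(2 + 6) = (-100 + 163) + √2*√8 = 63 + √2*(2*√2) = 63 + 4 = 67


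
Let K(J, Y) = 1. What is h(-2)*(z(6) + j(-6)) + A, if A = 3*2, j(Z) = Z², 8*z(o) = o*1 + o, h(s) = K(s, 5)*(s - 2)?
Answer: -144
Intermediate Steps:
h(s) = -2 + s (h(s) = 1*(s - 2) = 1*(-2 + s) = -2 + s)
z(o) = o/4 (z(o) = (o*1 + o)/8 = (o + o)/8 = (2*o)/8 = o/4)
A = 6
h(-2)*(z(6) + j(-6)) + A = (-2 - 2)*((¼)*6 + (-6)²) + 6 = -4*(3/2 + 36) + 6 = -4*75/2 + 6 = -150 + 6 = -144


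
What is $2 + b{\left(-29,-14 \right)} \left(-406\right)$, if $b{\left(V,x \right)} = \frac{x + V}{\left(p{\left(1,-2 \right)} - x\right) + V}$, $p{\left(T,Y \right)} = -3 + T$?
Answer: $- \frac{17424}{17} \approx -1024.9$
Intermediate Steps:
$b{\left(V,x \right)} = \frac{V + x}{-2 + V - x}$ ($b{\left(V,x \right)} = \frac{x + V}{\left(\left(-3 + 1\right) - x\right) + V} = \frac{V + x}{\left(-2 - x\right) + V} = \frac{V + x}{-2 + V - x}$)
$2 + b{\left(-29,-14 \right)} \left(-406\right) = 2 + \frac{-29 - 14}{-2 - 29 - -14} \left(-406\right) = 2 + \frac{1}{-2 - 29 + 14} \left(-43\right) \left(-406\right) = 2 + \frac{1}{-17} \left(-43\right) \left(-406\right) = 2 + \left(- \frac{1}{17}\right) \left(-43\right) \left(-406\right) = 2 + \frac{43}{17} \left(-406\right) = 2 - \frac{17458}{17} = - \frac{17424}{17}$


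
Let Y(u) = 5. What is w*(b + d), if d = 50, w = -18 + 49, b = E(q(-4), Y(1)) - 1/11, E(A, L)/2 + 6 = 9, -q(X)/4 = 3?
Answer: 19065/11 ≈ 1733.2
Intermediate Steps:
q(X) = -12 (q(X) = -4*3 = -12)
E(A, L) = 6 (E(A, L) = -12 + 2*9 = -12 + 18 = 6)
b = 65/11 (b = 6 - 1/11 = 65/11 ≈ 5.9091)
w = 31
w*(b + d) = 31*(65/11 + 50) = 31*(615/11) = 19065/11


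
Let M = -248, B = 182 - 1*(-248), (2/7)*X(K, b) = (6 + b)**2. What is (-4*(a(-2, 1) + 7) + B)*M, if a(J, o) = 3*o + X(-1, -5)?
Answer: -93248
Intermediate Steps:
X(K, b) = 7*(6 + b)**2/2
a(J, o) = 7/2 + 3*o (a(J, o) = 3*o + 7*(6 - 5)**2/2 = 3*o + (7/2)*1**2 = 3*o + (7/2)*1 = 3*o + 7/2 = 7/2 + 3*o)
B = 430 (B = 182 + 248 = 430)
(-4*(a(-2, 1) + 7) + B)*M = (-4*((7/2 + 3*1) + 7) + 430)*(-248) = (-4*((7/2 + 3) + 7) + 430)*(-248) = (-4*(13/2 + 7) + 430)*(-248) = (-4*27/2 + 430)*(-248) = (-54 + 430)*(-248) = 376*(-248) = -93248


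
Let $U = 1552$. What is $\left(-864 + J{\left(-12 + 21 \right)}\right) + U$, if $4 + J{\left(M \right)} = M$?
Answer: $693$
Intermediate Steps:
$J{\left(M \right)} = -4 + M$
$\left(-864 + J{\left(-12 + 21 \right)}\right) + U = \left(-864 + \left(-4 + \left(-12 + 21\right)\right)\right) + 1552 = \left(-864 + \left(-4 + 9\right)\right) + 1552 = \left(-864 + 5\right) + 1552 = -859 + 1552 = 693$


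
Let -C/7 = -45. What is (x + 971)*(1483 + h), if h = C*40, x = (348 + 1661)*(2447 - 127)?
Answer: 65652847633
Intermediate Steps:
C = 315 (C = -7*(-45) = 315)
x = 4660880 (x = 2009*2320 = 4660880)
h = 12600 (h = 315*40 = 12600)
(x + 971)*(1483 + h) = (4660880 + 971)*(1483 + 12600) = 4661851*14083 = 65652847633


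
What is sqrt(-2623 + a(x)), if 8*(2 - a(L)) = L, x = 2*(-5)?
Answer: I*sqrt(10479)/2 ≈ 51.183*I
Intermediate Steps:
x = -10
a(L) = 2 - L/8
sqrt(-2623 + a(x)) = sqrt(-2623 + (2 - 1/8*(-10))) = sqrt(-2623 + (2 + 5/4)) = sqrt(-2623 + 13/4) = sqrt(-10479/4) = I*sqrt(10479)/2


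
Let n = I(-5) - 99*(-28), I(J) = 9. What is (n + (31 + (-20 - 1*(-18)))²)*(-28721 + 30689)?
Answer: 7128096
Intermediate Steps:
n = 2781 (n = 9 - 99*(-28) = 9 + 2772 = 2781)
(n + (31 + (-20 - 1*(-18)))²)*(-28721 + 30689) = (2781 + (31 + (-20 - 1*(-18)))²)*(-28721 + 30689) = (2781 + (31 + (-20 + 18))²)*1968 = (2781 + (31 - 2)²)*1968 = (2781 + 29²)*1968 = (2781 + 841)*1968 = 3622*1968 = 7128096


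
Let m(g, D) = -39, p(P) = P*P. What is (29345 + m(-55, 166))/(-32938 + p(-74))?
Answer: -14653/13731 ≈ -1.0671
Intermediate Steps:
p(P) = P**2
(29345 + m(-55, 166))/(-32938 + p(-74)) = (29345 - 39)/(-32938 + (-74)**2) = 29306/(-32938 + 5476) = 29306/(-27462) = 29306*(-1/27462) = -14653/13731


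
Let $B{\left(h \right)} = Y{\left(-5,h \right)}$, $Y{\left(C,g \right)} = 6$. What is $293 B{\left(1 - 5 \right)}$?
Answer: $1758$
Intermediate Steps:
$B{\left(h \right)} = 6$
$293 B{\left(1 - 5 \right)} = 293 \cdot 6 = 1758$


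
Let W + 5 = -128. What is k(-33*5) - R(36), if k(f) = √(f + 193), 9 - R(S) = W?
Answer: -142 + 2*√7 ≈ -136.71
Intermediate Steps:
W = -133 (W = -5 - 128 = -133)
R(S) = 142 (R(S) = 9 - 1*(-133) = 9 + 133 = 142)
k(f) = √(193 + f)
k(-33*5) - R(36) = √(193 - 33*5) - 1*142 = √(193 - 165) - 142 = √28 - 142 = 2*√7 - 142 = -142 + 2*√7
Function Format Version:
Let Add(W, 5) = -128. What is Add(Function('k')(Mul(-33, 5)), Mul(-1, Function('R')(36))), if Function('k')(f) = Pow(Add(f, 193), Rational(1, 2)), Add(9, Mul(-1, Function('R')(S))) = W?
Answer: Add(-142, Mul(2, Pow(7, Rational(1, 2)))) ≈ -136.71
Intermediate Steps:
W = -133 (W = Add(-5, -128) = -133)
Function('R')(S) = 142 (Function('R')(S) = Add(9, Mul(-1, -133)) = Add(9, 133) = 142)
Function('k')(f) = Pow(Add(193, f), Rational(1, 2))
Add(Function('k')(Mul(-33, 5)), Mul(-1, Function('R')(36))) = Add(Pow(Add(193, Mul(-33, 5)), Rational(1, 2)), Mul(-1, 142)) = Add(Pow(Add(193, -165), Rational(1, 2)), -142) = Add(Pow(28, Rational(1, 2)), -142) = Add(Mul(2, Pow(7, Rational(1, 2))), -142) = Add(-142, Mul(2, Pow(7, Rational(1, 2))))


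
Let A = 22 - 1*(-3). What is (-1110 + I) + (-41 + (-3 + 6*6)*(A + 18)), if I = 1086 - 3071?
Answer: -1717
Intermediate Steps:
I = -1985
A = 25 (A = 22 + 3 = 25)
(-1110 + I) + (-41 + (-3 + 6*6)*(A + 18)) = (-1110 - 1985) + (-41 + (-3 + 6*6)*(25 + 18)) = -3095 + (-41 + (-3 + 36)*43) = -3095 + (-41 + 33*43) = -3095 + (-41 + 1419) = -3095 + 1378 = -1717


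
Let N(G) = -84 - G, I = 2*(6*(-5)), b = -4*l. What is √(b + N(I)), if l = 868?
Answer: 2*I*√874 ≈ 59.127*I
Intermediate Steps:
b = -3472 (b = -4*868 = -3472)
I = -60 (I = 2*(-30) = -60)
√(b + N(I)) = √(-3472 + (-84 - 1*(-60))) = √(-3472 + (-84 + 60)) = √(-3472 - 24) = √(-3496) = 2*I*√874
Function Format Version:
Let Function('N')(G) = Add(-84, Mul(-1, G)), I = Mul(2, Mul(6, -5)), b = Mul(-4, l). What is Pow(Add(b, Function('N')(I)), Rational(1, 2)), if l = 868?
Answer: Mul(2, I, Pow(874, Rational(1, 2))) ≈ Mul(59.127, I)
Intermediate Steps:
b = -3472 (b = Mul(-4, 868) = -3472)
I = -60 (I = Mul(2, -30) = -60)
Pow(Add(b, Function('N')(I)), Rational(1, 2)) = Pow(Add(-3472, Add(-84, Mul(-1, -60))), Rational(1, 2)) = Pow(Add(-3472, Add(-84, 60)), Rational(1, 2)) = Pow(Add(-3472, -24), Rational(1, 2)) = Pow(-3496, Rational(1, 2)) = Mul(2, I, Pow(874, Rational(1, 2)))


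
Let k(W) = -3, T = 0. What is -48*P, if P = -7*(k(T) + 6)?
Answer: 1008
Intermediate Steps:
P = -21 (P = -7*(-3 + 6) = -7*3 = -21)
-48*P = -48*(-21) = 1008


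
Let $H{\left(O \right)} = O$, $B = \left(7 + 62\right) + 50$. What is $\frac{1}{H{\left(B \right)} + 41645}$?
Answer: $\frac{1}{41764} \approx 2.3944 \cdot 10^{-5}$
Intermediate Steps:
$B = 119$ ($B = 69 + 50 = 119$)
$\frac{1}{H{\left(B \right)} + 41645} = \frac{1}{119 + 41645} = \frac{1}{41764}$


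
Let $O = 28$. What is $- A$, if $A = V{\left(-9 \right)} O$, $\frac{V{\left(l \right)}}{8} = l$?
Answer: $2016$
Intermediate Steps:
$V{\left(l \right)} = 8 l$
$A = -2016$ ($A = 8 \left(-9\right) 28 = \left(-72\right) 28 = -2016$)
$- A = \left(-1\right) \left(-2016\right) = 2016$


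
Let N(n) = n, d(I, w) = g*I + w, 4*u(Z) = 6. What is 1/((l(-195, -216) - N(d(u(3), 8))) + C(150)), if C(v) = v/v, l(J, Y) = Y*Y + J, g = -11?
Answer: 2/92941 ≈ 2.1519e-5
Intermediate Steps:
u(Z) = 3/2 (u(Z) = (¼)*6 = 3/2)
d(I, w) = w - 11*I (d(I, w) = -11*I + w = w - 11*I)
l(J, Y) = J + Y² (l(J, Y) = Y² + J = J + Y²)
C(v) = 1
1/((l(-195, -216) - N(d(u(3), 8))) + C(150)) = 1/(((-195 + (-216)²) - (8 - 11*3/2)) + 1) = 1/(((-195 + 46656) - (8 - 33/2)) + 1) = 1/((46461 - 1*(-17/2)) + 1) = 1/((46461 + 17/2) + 1) = 1/(92939/2 + 1) = 1/(92941/2) = 2/92941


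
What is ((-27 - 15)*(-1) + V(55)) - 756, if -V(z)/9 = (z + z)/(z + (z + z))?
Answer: -720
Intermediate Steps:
V(z) = -6 (V(z) = -9*(z + z)/(z + (z + z)) = -9*2*z/(z + 2*z) = -9*2*z/(3*z) = -9*2*z*1/(3*z) = -9*2/3 = -6)
((-27 - 15)*(-1) + V(55)) - 756 = ((-27 - 15)*(-1) - 6) - 756 = (-42*(-1) - 6) - 756 = (42 - 6) - 756 = 36 - 756 = -720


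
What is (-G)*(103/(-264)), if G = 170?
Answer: 8755/132 ≈ 66.326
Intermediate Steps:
(-G)*(103/(-264)) = (-1*170)*(103/(-264)) = -17510*(-1)/264 = -170*(-103/264) = 8755/132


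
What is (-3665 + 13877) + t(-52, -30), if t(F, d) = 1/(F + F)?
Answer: 1062047/104 ≈ 10212.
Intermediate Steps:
t(F, d) = 1/(2*F)
(-3665 + 13877) + t(-52, -30) = (-3665 + 13877) + (½)/(-52) = 10212 + (½)*(-1/52) = 10212 - 1/104 = 1062047/104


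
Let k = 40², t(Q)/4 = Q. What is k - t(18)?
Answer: 1528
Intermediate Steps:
t(Q) = 4*Q
k = 1600
k - t(18) = 1600 - 4*18 = 1600 - 1*72 = 1600 - 72 = 1528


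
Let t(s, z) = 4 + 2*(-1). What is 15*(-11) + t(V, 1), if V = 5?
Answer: -163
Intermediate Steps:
t(s, z) = 2 (t(s, z) = 4 - 2 = 2)
15*(-11) + t(V, 1) = 15*(-11) + 2 = -165 + 2 = -163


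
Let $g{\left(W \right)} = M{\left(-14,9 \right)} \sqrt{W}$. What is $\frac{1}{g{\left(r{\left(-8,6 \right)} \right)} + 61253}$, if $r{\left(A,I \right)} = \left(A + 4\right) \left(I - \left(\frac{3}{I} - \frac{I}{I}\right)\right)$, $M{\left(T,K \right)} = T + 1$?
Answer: $\frac{61253}{3751934403} + \frac{13 i \sqrt{26}}{3751934403} \approx 1.6326 \cdot 10^{-5} + 1.7667 \cdot 10^{-8} i$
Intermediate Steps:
$M{\left(T,K \right)} = 1 + T$
$r{\left(A,I \right)} = \left(4 + A\right) \left(1 + I - \frac{3}{I}\right)$ ($r{\left(A,I \right)} = \left(4 + A\right) \left(I + \left(1 - \frac{3}{I}\right)\right) = \left(4 + A\right) \left(1 + I - \frac{3}{I}\right)$)
$g{\left(W \right)} = - 13 \sqrt{W}$ ($g{\left(W \right)} = \left(1 - 14\right) \sqrt{W} = - 13 \sqrt{W}$)
$\frac{1}{g{\left(r{\left(-8,6 \right)} \right)} + 61253} = \frac{1}{- 13 \sqrt{\frac{-12 - -24 + 6 \left(4 - 8 + 4 \cdot 6 - 48\right)}{6}} + 61253} = \frac{1}{- 13 \sqrt{\frac{-12 + 24 + 6 \left(4 - 8 + 24 - 48\right)}{6}} + 61253} = \frac{1}{- 13 \sqrt{\frac{-12 + 24 + 6 \left(-28\right)}{6}} + 61253} = \frac{1}{- 13 \sqrt{\frac{-12 + 24 - 168}{6}} + 61253} = \frac{1}{- 13 \sqrt{\frac{1}{6} \left(-156\right)} + 61253} = \frac{1}{- 13 \sqrt{-26} + 61253} = \frac{1}{- 13 i \sqrt{26} + 61253} = \frac{1}{61253 - 13 i \sqrt{26}}$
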